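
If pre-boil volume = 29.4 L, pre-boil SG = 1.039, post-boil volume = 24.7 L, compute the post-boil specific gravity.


SG_post = 1 + (SG_pre − 1)·V_pre/V_post
pts_pre = (1.039 − 1)·1000 = 39.0000
pts_post = 39.0000·29.4/24.7 = 46.4211
SG_post = 1 + 46.4211/1000

1.0464


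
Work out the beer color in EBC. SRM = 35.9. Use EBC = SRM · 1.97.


EBC = 35.9 · 1.97

70.7230 EBC


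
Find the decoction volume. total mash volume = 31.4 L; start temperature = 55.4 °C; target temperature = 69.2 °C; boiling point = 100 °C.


V_dec = V_total·(T_target − T_start)/(T_boil − T_start)
V_dec = 31.4·(69.2 − 55.4)/(100 − 55.4)

9.7157 L


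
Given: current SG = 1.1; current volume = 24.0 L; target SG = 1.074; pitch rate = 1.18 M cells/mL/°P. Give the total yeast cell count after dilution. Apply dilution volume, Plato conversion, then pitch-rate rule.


V_w = V·((SG_c−1)/(SG_t−1)−1);  °P = 259 − 259/SG_t;  cells = rate·(V+V_w)·°P
V_w = 24.0·((1.1−1)/(1.074−1)−1) = 8.4324
V_final = 24.0 + 8.4324 = 32.4324
°P = 259 − 259/1.074 = 17.8454
cells = 1.18·32.4324·17.8454

682.9497 billion cells


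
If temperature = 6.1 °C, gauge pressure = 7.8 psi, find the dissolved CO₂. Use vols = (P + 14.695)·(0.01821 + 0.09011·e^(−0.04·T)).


vols = (7.8 + 14.695)·(0.01821 + 0.09011·e^(−0.04·6.1))

1.9978 volumes


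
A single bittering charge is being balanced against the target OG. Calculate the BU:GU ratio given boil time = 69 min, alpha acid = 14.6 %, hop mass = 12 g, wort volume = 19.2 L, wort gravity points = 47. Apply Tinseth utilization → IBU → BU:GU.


U = 1.65·0.000125^(GP/1000)·(1−e^(−0.04t))/4.15;  IBU = (α/100)·m·U·1000/V;  BU:GU = IBU/GP
U = 1.65·0.000125^(47/1000)·(1−e^(−0.04·69))/4.15 = 0.2441
IBU = (14.6/100)·12·0.2441·1000/19.2 = 22.2755
BU:GU = 22.2755/47

0.4739


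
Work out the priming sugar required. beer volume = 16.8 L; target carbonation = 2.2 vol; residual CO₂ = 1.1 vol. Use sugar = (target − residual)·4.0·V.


sugar = (2.2 − 1.1)·4.0·16.8

73.9200 g


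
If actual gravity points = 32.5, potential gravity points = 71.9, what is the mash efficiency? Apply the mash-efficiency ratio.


efficiency = actual / potential × 100
efficiency = 32.5 / 71.9 × 100

45.2017 %


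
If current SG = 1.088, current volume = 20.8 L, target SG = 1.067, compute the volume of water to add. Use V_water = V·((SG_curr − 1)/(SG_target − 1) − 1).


V_water = 20.8·((1.088 − 1)/(1.067 − 1) − 1)

6.5194 L


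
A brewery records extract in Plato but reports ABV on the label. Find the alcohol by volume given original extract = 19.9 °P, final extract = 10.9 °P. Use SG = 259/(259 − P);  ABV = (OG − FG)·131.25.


OG = 259/(259 − 19.9) = 1.0832
FG = 259/(259 − 10.9) = 1.0439
ABV = (1.0832 − 1.0439)·131.25

5.1575 % ABV


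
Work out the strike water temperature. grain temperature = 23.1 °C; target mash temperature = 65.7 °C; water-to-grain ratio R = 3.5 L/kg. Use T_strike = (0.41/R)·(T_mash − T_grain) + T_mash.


T_strike = (0.41/3.5)·(65.7 − 23.1) + 65.7

70.6903 °C


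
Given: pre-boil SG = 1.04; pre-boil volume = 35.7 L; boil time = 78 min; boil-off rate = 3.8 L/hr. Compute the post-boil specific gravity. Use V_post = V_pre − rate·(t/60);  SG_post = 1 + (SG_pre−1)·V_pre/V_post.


V_post = 35.7 − 3.8·(78/60) = 30.7600
SG_post = 1 + (1.04 − 1)·35.7/30.7600

1.0464


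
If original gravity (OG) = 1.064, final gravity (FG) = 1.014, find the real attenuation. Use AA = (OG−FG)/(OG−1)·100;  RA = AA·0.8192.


AA = (1.064 − 1.014)/(1.064 − 1)·100 = 78.1250
RA = 78.1250·0.8192

64.0000 %


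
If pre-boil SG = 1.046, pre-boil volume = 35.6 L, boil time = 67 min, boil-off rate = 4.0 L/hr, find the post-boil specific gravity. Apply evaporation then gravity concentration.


V_post = V_pre − rate·(t/60);  SG_post = 1 + (SG_pre−1)·V_pre/V_post
V_post = 35.6 − 4.0·(67/60) = 31.1333
SG_post = 1 + (1.046 − 1)·35.6/31.1333

1.0526


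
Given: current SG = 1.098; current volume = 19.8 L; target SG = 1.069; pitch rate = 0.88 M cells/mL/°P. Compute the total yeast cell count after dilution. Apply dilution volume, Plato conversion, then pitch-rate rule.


V_w = V·((SG_c−1)/(SG_t−1)−1);  °P = 259 − 259/SG_t;  cells = rate·(V+V_w)·°P
V_w = 19.8·((1.098−1)/(1.069−1)−1) = 8.3217
V_final = 19.8 + 8.3217 = 28.1217
°P = 259 − 259/1.069 = 16.7175
cells = 0.88·28.1217·16.7175

413.7100 billion cells


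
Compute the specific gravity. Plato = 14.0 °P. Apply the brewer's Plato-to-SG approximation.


SG = 259/(259 − P)
SG = 259/(259 − 14.0)

1.0571


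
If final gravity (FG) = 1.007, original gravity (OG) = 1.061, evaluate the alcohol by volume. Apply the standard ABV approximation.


ABV = (OG − FG) · 131.25
ABV = (1.061 − 1.007) · 131.25

7.0875 % ABV


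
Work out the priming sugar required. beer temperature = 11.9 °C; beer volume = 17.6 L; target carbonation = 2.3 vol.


residual = 14.695·(0.01821 + 0.09011·e^(−0.04·T));  sugar = (target − residual)·4.0·V
residual = 14.695·(0.01821 + 0.09011·e^(−0.04·11.9)) = 1.0903
sugar = (2.3 − 1.0903)·4.0·17.6

85.1662 g


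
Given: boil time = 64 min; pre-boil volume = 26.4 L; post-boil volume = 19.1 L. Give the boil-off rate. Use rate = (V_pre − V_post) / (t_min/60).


rate = (26.4 − 19.1) / (64/60)

6.8437 L/hr


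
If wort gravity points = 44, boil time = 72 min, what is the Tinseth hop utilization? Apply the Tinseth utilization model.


U = 1.65·0.000125^(GP/1000) · (1 − e^(−0.04·t))/4.15
bigness = 1.65·0.000125^(44/1000) = 1.1111
boil_factor = (1 − e^(−0.04·72))/4.15 = 0.2274
U = 1.1111 · 0.2274

0.2527


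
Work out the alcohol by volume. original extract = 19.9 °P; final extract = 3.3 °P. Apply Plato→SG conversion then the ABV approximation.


SG = 259/(259 − P);  ABV = (OG − FG)·131.25
OG = 259/(259 − 19.9) = 1.0832
FG = 259/(259 − 3.3) = 1.0129
ABV = (1.0832 − 1.0129)·131.25

9.2299 % ABV


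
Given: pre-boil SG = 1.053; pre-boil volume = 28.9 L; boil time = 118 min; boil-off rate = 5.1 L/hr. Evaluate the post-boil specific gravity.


V_post = V_pre − rate·(t/60);  SG_post = 1 + (SG_pre−1)·V_pre/V_post
V_post = 28.9 − 5.1·(118/60) = 18.8700
SG_post = 1 + (1.053 − 1)·28.9/18.8700

1.0812


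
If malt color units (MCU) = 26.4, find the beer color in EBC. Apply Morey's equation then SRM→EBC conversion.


SRM = 1.4922·MCU^0.6859;  EBC = SRM·1.97
SRM = 1.4922·26.4^0.6859 = 14.0898
EBC = 14.0898·1.97

27.7569 EBC


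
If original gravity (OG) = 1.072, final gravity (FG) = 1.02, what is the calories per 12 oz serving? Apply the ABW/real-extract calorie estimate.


ABW = (OG−FG)·131.25·0.79/FG;  °P = 259 − 259/SG (for OG→OE and FG→AE);  RE = 0.1808·OE + 0.8192·AE;  Cal = (6.9·ABW + 4·(RE−0.1))·FG·3.55
ABW = (1.072 − 1.02)·131.25·0.79/1.02 = 5.2860
OE = 259 − 259/1.072 = 17.3955 °P
AE = 259 − 259/1.02 = 5.0784 °P
RE = 0.1808·17.3955 + 0.8192·5.0784 = 7.3054 °P
Cal = (6.9·5.2860 + 4·(7.3054−0.1))·1.02·3.55

236.4334 kcal


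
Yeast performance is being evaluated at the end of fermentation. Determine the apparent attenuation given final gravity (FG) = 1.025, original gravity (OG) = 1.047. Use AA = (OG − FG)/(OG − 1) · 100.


AA = (1.047 − 1.025)/(1.047 − 1) · 100

46.8085 %


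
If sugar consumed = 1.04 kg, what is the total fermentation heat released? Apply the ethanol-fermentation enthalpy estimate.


Q = m_sugar · 590 kJ/kg
Q = 1.04 · 590

613.6000 kJ


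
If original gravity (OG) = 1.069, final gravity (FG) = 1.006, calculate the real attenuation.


AA = (OG−FG)/(OG−1)·100;  RA = AA·0.8192
AA = (1.069 − 1.006)/(1.069 − 1)·100 = 91.3043
RA = 91.3043·0.8192

74.7965 %


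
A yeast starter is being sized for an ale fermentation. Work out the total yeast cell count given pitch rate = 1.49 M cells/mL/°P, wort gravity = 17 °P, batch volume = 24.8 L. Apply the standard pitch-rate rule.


cells (billions) = rate · V_L · °P
cells = 1.49 · 24.8 · 17

628.1840 billion cells


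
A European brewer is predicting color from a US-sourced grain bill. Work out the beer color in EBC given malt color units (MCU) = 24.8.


SRM = 1.4922·MCU^0.6859;  EBC = SRM·1.97
SRM = 1.4922·24.8^0.6859 = 13.4984
EBC = 13.4984·1.97

26.5918 EBC


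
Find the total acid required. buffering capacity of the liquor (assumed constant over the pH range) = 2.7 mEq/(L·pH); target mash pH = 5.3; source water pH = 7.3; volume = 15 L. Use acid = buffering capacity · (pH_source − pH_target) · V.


acid = 2.7 · (7.3 − 5.3) · 15

81.0000 mEq


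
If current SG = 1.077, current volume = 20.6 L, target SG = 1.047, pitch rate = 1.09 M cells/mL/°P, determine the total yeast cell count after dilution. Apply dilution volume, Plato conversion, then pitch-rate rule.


V_w = V·((SG_c−1)/(SG_t−1)−1);  °P = 259 − 259/SG_t;  cells = rate·(V+V_w)·°P
V_w = 20.6·((1.077−1)/(1.047−1)−1) = 13.1489
V_final = 20.6 + 13.1489 = 33.7489
°P = 259 − 259/1.047 = 11.6266
cells = 1.09·33.7489·11.6266

427.6983 billion cells


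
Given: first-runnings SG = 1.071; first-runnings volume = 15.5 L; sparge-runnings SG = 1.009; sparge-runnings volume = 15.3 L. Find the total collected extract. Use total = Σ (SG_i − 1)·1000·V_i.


first = (1.071 − 1)·1000·15.5 = 1100.5000
sparge = (1.009 − 1)·1000·15.3 = 137.7000
total = 1100.5000 + 137.7000

1238.2000 gravity·L


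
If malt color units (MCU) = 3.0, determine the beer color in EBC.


SRM = 1.4922·MCU^0.6859;  EBC = SRM·1.97
SRM = 1.4922·3.0^0.6859 = 3.1702
EBC = 3.1702·1.97

6.2453 EBC


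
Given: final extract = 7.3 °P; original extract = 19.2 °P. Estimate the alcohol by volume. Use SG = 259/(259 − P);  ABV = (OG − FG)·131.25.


OG = 259/(259 − 19.2) = 1.0801
FG = 259/(259 − 7.3) = 1.0290
ABV = (1.0801 − 1.0290)·131.25

6.7021 % ABV


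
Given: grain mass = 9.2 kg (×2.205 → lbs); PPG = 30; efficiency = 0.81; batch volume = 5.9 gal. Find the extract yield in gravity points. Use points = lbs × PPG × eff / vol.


lbs = 9.2 × 2.205 = 20.2860
points = 20.2860 × 30 × 0.81 / 5.9

83.5508 points


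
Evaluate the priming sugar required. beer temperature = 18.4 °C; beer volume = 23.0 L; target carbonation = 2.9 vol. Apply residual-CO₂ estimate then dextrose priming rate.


residual = 14.695·(0.01821 + 0.09011·e^(−0.04·T));  sugar = (target − residual)·4.0·V
residual = 14.695·(0.01821 + 0.09011·e^(−0.04·18.4)) = 0.9019
sugar = (2.9 − 0.9019)·4.0·23.0

183.8246 g


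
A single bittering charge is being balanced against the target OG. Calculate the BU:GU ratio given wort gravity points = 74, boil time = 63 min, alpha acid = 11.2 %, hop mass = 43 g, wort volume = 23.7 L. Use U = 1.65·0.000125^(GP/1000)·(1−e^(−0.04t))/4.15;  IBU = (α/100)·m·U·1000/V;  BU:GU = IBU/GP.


U = 1.65·0.000125^(74/1000)·(1−e^(−0.04·63))/4.15 = 0.1880
IBU = (11.2/100)·43·0.1880·1000/23.7 = 38.2046
BU:GU = 38.2046/74

0.5163


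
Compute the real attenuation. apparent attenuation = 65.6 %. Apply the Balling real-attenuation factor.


RA = AA · 0.8192
RA = 65.6 · 0.8192

53.7395 %


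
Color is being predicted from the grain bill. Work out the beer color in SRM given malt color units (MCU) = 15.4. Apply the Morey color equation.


SRM = 1.4922 · MCU^0.6859
SRM = 1.4922 · 15.4^0.6859

9.7353 SRM


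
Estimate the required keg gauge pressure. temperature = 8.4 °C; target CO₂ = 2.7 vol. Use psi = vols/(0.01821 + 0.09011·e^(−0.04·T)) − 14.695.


psi = 2.7/(0.01821 + 0.09011·e^(−0.04·8.4)) − 14.695

17.9908 psi


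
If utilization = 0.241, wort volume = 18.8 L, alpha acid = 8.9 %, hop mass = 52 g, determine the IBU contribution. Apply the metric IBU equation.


IBU = (α/100)·mass·U·1000 / V
IBU = (8.9/100)·52·0.241·1000 / 18.8

59.3270 IBU


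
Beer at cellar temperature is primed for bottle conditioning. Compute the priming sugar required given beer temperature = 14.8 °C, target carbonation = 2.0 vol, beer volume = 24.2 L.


residual = 14.695·(0.01821 + 0.09011·e^(−0.04·T));  sugar = (target − residual)·4.0·V
residual = 14.695·(0.01821 + 0.09011·e^(−0.04·14.8)) = 1.0002
sugar = (2.0 − 1.0002)·4.0·24.2

96.7854 g


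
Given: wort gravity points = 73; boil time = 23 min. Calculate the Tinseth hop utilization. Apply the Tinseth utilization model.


U = 1.65·0.000125^(GP/1000) · (1 − e^(−0.04·t))/4.15
bigness = 1.65·0.000125^(73/1000) = 0.8562
boil_factor = (1 − e^(−0.04·23))/4.15 = 0.1449
U = 0.8562 · 0.1449

0.1241


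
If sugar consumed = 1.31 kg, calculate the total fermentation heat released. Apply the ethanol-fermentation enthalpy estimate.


Q = m_sugar · 590 kJ/kg
Q = 1.31 · 590

772.9000 kJ


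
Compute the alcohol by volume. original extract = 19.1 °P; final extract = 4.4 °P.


SG = 259/(259 − P);  ABV = (OG − FG)·131.25
OG = 259/(259 − 19.1) = 1.0796
FG = 259/(259 − 4.4) = 1.0173
ABV = (1.0796 − 1.0173)·131.25

8.1814 % ABV


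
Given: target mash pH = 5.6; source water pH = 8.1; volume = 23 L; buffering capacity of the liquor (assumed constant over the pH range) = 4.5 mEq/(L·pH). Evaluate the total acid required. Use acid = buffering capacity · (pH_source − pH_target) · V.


acid = 4.5 · (8.1 − 5.6) · 23

258.7500 mEq


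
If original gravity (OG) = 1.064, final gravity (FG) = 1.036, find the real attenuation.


AA = (OG−FG)/(OG−1)·100;  RA = AA·0.8192
AA = (1.064 − 1.036)/(1.064 − 1)·100 = 43.7500
RA = 43.7500·0.8192

35.8400 %


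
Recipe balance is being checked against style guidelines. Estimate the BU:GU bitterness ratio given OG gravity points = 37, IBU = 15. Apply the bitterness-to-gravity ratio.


BU:GU = IBU / OG_points
BU:GU = 15 / 37

0.4054


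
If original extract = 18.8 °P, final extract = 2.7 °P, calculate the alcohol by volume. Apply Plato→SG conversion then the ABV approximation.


SG = 259/(259 − P);  ABV = (OG − FG)·131.25
OG = 259/(259 − 18.8) = 1.0783
FG = 259/(259 − 2.7) = 1.0105
ABV = (1.0783 − 1.0105)·131.25

8.8900 % ABV


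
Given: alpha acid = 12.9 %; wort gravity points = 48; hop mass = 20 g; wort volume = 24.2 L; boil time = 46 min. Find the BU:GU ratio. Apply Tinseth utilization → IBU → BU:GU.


U = 1.65·0.000125^(GP/1000)·(1−e^(−0.04t))/4.15;  IBU = (α/100)·m·U·1000/V;  BU:GU = IBU/GP
U = 1.65·0.000125^(48/1000)·(1−e^(−0.04·46))/4.15 = 0.2173
IBU = (12.9/100)·20·0.2173·1000/24.2 = 23.1623
BU:GU = 23.1623/48

0.4825


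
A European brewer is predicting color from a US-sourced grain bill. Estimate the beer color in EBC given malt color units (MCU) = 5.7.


SRM = 1.4922·MCU^0.6859;  EBC = SRM·1.97
SRM = 1.4922·5.7^0.6859 = 4.9236
EBC = 4.9236·1.97

9.6995 EBC


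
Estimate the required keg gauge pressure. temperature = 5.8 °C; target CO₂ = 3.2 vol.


psi = vols/(0.01821 + 0.09011·e^(−0.04·T)) − 14.695
psi = 3.2/(0.01821 + 0.09011·e^(−0.04·5.8)) − 14.695

20.9944 psi


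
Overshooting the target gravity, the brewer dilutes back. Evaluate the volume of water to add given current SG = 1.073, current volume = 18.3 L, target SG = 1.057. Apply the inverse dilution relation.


V_water = V·((SG_curr − 1)/(SG_target − 1) − 1)
V_water = 18.3·((1.073 − 1)/(1.057 − 1) − 1)

5.1368 L


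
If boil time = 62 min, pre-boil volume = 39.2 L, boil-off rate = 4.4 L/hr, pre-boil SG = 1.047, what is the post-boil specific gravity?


V_post = V_pre − rate·(t/60);  SG_post = 1 + (SG_pre−1)·V_pre/V_post
V_post = 39.2 − 4.4·(62/60) = 34.6533
SG_post = 1 + (1.047 − 1)·39.2/34.6533

1.0532


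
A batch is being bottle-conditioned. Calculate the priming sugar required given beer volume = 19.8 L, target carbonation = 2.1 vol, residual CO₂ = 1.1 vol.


sugar = (target − residual)·4.0·V
sugar = (2.1 − 1.1)·4.0·19.8

79.2000 g


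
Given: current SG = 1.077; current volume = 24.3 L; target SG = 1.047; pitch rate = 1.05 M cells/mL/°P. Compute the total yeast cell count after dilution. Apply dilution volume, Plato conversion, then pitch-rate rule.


V_w = V·((SG_c−1)/(SG_t−1)−1);  °P = 259 − 259/SG_t;  cells = rate·(V+V_w)·°P
V_w = 24.3·((1.077−1)/(1.047−1)−1) = 15.5106
V_final = 24.3 + 15.5106 = 39.8106
°P = 259 − 259/1.047 = 11.6266
cells = 1.05·39.8106·11.6266

486.0035 billion cells


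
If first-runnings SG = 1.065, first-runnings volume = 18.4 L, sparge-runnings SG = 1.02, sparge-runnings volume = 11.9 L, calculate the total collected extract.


total = Σ (SG_i − 1)·1000·V_i
first = (1.065 − 1)·1000·18.4 = 1196.0000
sparge = (1.02 − 1)·1000·11.9 = 238.0000
total = 1196.0000 + 238.0000

1434.0000 gravity·L


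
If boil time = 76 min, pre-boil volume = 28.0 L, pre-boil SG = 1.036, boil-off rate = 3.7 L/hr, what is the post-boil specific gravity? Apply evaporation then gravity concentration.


V_post = V_pre − rate·(t/60);  SG_post = 1 + (SG_pre−1)·V_pre/V_post
V_post = 28.0 − 3.7·(76/60) = 23.3133
SG_post = 1 + (1.036 − 1)·28.0/23.3133

1.0432


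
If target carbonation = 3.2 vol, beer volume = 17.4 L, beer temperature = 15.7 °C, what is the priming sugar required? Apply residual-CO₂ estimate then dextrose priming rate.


residual = 14.695·(0.01821 + 0.09011·e^(−0.04·T));  sugar = (target − residual)·4.0·V
residual = 14.695·(0.01821 + 0.09011·e^(−0.04·15.7)) = 0.9742
sugar = (3.2 − 0.9742)·4.0·17.4

154.9123 g


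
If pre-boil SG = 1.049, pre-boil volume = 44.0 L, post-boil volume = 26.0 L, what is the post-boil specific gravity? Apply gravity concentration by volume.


SG_post = 1 + (SG_pre − 1)·V_pre/V_post
pts_pre = (1.049 − 1)·1000 = 49.0000
pts_post = 49.0000·44.0/26.0 = 82.9231
SG_post = 1 + 82.9231/1000

1.0829


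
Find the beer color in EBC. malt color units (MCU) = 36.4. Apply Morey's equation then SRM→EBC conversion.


SRM = 1.4922·MCU^0.6859;  EBC = SRM·1.97
SRM = 1.4922·36.4^0.6859 = 17.5625
EBC = 17.5625·1.97

34.5981 EBC


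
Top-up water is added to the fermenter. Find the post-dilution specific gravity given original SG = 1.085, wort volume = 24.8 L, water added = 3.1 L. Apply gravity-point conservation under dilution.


SG_new = 1 + (SG_old − 1)·V_old/(V_old + V_water)
pts = (1.085 − 1)·1000·24.8/(24.8 + 3.1) = 75.5556
SG_new = 1 + 75.5556/1000

1.0756


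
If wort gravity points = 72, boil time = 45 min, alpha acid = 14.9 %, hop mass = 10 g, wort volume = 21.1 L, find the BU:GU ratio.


U = 1.65·0.000125^(GP/1000)·(1−e^(−0.04t))/4.15;  IBU = (α/100)·m·U·1000/V;  BU:GU = IBU/GP
U = 1.65·0.000125^(72/1000)·(1−e^(−0.04·45))/4.15 = 0.1738
IBU = (14.9/100)·10·0.1738·1000/21.1 = 12.2701
BU:GU = 12.2701/72

0.1704


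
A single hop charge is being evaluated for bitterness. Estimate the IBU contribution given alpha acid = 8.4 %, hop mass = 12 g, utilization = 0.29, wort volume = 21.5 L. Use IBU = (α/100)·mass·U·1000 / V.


IBU = (8.4/100)·12·0.29·1000 / 21.5

13.5963 IBU


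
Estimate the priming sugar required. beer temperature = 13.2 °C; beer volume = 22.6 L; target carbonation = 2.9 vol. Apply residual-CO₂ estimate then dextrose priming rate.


residual = 14.695·(0.01821 + 0.09011·e^(−0.04·T));  sugar = (target − residual)·4.0·V
residual = 14.695·(0.01821 + 0.09011·e^(−0.04·13.2)) = 1.0486
sugar = (2.9 − 1.0486)·4.0·22.6

167.3695 g


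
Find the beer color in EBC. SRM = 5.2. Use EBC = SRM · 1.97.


EBC = 5.2 · 1.97

10.2440 EBC


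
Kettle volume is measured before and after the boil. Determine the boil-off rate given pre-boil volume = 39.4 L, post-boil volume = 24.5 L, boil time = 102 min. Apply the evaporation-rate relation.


rate = (V_pre − V_post) / (t_min/60)
rate = (39.4 − 24.5) / (102/60)

8.7647 L/hr


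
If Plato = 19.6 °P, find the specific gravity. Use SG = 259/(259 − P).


SG = 259/(259 − 19.6)

1.0819


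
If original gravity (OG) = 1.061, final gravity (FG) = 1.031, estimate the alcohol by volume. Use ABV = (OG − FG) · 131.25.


ABV = (1.061 − 1.031) · 131.25

3.9375 % ABV


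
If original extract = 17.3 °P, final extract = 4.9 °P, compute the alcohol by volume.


SG = 259/(259 − P);  ABV = (OG − FG)·131.25
OG = 259/(259 − 17.3) = 1.0716
FG = 259/(259 − 4.9) = 1.0193
ABV = (1.0716 − 1.0193)·131.25

6.8634 % ABV


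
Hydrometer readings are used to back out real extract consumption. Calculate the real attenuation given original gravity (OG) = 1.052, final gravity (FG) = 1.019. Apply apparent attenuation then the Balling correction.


AA = (OG−FG)/(OG−1)·100;  RA = AA·0.8192
AA = (1.052 − 1.019)/(1.052 − 1)·100 = 63.4615
RA = 63.4615·0.8192

51.9877 %


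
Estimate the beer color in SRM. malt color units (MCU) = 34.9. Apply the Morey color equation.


SRM = 1.4922 · MCU^0.6859
SRM = 1.4922 · 34.9^0.6859

17.0628 SRM


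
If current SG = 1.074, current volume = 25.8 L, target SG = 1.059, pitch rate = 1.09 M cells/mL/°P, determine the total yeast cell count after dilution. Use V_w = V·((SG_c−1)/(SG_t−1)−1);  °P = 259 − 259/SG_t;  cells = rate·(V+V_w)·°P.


V_w = 25.8·((1.074−1)/(1.059−1)−1) = 6.5593
V_final = 25.8 + 6.5593 = 32.3593
°P = 259 − 259/1.059 = 14.4297
cells = 1.09·32.3593·14.4297

508.9577 billion cells


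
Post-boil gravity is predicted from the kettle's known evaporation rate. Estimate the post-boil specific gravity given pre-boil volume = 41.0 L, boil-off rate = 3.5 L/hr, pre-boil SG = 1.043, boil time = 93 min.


V_post = V_pre − rate·(t/60);  SG_post = 1 + (SG_pre−1)·V_pre/V_post
V_post = 41.0 − 3.5·(93/60) = 35.5750
SG_post = 1 + (1.043 − 1)·41.0/35.5750

1.0496


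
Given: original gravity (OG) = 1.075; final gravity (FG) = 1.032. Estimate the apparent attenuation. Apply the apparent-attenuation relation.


AA = (OG − FG)/(OG − 1) · 100
AA = (1.075 − 1.032)/(1.075 − 1) · 100

57.3333 %


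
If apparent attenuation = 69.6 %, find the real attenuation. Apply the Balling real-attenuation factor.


RA = AA · 0.8192
RA = 69.6 · 0.8192

57.0163 %


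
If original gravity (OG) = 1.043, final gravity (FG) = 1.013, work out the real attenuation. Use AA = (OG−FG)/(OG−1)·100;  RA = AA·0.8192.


AA = (1.043 − 1.013)/(1.043 − 1)·100 = 69.7674
RA = 69.7674·0.8192

57.1535 %


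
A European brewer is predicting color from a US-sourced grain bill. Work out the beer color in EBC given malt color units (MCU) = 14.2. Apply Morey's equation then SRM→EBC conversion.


SRM = 1.4922·MCU^0.6859;  EBC = SRM·1.97
SRM = 1.4922·14.2^0.6859 = 9.2083
EBC = 9.2083·1.97

18.1404 EBC


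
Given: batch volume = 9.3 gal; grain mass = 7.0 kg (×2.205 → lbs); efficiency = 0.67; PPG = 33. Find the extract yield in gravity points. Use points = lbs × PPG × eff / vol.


lbs = 7.0 × 2.205 = 15.4350
points = 15.4350 × 33 × 0.67 / 9.3

36.6955 points


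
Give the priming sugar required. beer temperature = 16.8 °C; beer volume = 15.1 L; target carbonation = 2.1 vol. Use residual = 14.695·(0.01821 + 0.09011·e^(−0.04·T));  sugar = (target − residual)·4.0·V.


residual = 14.695·(0.01821 + 0.09011·e^(−0.04·16.8)) = 0.9438
sugar = (2.1 − 0.9438)·4.0·15.1

69.8327 g


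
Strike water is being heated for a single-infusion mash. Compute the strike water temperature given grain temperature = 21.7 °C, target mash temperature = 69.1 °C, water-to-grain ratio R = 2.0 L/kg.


T_strike = (0.41/R)·(T_mash − T_grain) + T_mash
T_strike = (0.41/2.0)·(69.1 − 21.7) + 69.1

78.8170 °C


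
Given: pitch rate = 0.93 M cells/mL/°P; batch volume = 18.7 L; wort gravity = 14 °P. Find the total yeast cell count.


cells (billions) = rate · V_L · °P
cells = 0.93 · 18.7 · 14

243.4740 billion cells


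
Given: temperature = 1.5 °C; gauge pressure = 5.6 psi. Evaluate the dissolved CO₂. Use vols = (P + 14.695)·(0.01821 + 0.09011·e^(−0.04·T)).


vols = (5.6 + 14.695)·(0.01821 + 0.09011·e^(−0.04·1.5))

2.0919 volumes


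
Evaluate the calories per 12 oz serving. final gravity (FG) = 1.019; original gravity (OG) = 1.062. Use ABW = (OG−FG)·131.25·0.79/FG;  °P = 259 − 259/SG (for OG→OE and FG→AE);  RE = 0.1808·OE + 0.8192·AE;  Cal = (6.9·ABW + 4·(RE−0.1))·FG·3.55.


ABW = (1.062 − 1.019)·131.25·0.79/1.019 = 4.3754
OE = 259 − 259/1.062 = 15.1205 °P
AE = 259 − 259/1.019 = 4.8292 °P
RE = 0.1808·15.1205 + 0.8192·4.8292 = 6.6899 °P
Cal = (6.9·4.3754 + 4·(6.6899−0.1))·1.019·3.55

204.5671 kcal


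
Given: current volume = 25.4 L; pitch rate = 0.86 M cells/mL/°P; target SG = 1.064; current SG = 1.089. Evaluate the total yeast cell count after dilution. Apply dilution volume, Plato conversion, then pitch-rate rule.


V_w = V·((SG_c−1)/(SG_t−1)−1);  °P = 259 − 259/SG_t;  cells = rate·(V+V_w)·°P
V_w = 25.4·((1.089−1)/(1.064−1)−1) = 9.9219
V_final = 25.4 + 9.9219 = 35.3219
°P = 259 − 259/1.064 = 15.5789
cells = 0.86·35.3219·15.5789

473.2388 billion cells


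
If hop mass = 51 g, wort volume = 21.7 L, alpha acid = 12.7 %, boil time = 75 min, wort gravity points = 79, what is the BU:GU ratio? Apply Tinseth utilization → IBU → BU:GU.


U = 1.65·0.000125^(GP/1000)·(1−e^(−0.04t))/4.15;  IBU = (α/100)·m·U·1000/V;  BU:GU = IBU/GP
U = 1.65·0.000125^(79/1000)·(1−e^(−0.04·75))/4.15 = 0.1857
IBU = (12.7/100)·51·0.1857·1000/21.7 = 55.4405
BU:GU = 55.4405/79

0.7018


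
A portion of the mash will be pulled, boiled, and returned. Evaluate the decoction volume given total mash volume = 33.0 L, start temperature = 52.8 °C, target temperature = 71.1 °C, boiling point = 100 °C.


V_dec = V_total·(T_target − T_start)/(T_boil − T_start)
V_dec = 33.0·(71.1 − 52.8)/(100 − 52.8)

12.7945 L


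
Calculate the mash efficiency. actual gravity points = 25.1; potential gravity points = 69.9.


efficiency = actual / potential × 100
efficiency = 25.1 / 69.9 × 100

35.9084 %


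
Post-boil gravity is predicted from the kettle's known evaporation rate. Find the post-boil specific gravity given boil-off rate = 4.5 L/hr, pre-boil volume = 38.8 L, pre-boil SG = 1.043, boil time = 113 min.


V_post = V_pre − rate·(t/60);  SG_post = 1 + (SG_pre−1)·V_pre/V_post
V_post = 38.8 − 4.5·(113/60) = 30.3250
SG_post = 1 + (1.043 − 1)·38.8/30.3250

1.0550


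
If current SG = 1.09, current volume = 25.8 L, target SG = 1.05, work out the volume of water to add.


V_water = V·((SG_curr − 1)/(SG_target − 1) − 1)
V_water = 25.8·((1.09 − 1)/(1.05 − 1) − 1)

20.6400 L


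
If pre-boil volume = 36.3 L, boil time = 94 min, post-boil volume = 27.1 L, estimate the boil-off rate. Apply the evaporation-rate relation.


rate = (V_pre − V_post) / (t_min/60)
rate = (36.3 − 27.1) / (94/60)

5.8723 L/hr


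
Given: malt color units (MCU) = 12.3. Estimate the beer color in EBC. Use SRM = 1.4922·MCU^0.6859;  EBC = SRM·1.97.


SRM = 1.4922·12.3^0.6859 = 8.3444
EBC = 8.3444·1.97

16.4384 EBC


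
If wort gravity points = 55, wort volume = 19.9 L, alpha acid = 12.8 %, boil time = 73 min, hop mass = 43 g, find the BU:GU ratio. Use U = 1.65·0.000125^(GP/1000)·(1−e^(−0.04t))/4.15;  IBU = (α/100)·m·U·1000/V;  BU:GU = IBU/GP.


U = 1.65·0.000125^(55/1000)·(1−e^(−0.04·73))/4.15 = 0.2294
IBU = (12.8/100)·43·0.2294·1000/19.9 = 63.4619
BU:GU = 63.4619/55

1.1539


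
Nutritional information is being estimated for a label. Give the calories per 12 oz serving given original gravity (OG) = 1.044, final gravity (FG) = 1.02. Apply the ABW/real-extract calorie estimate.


ABW = (OG−FG)·131.25·0.79/FG;  °P = 259 − 259/SG (for OG→OE and FG→AE);  RE = 0.1808·OE + 0.8192·AE;  Cal = (6.9·ABW + 4·(RE−0.1))·FG·3.55
ABW = (1.044 − 1.02)·131.25·0.79/1.02 = 2.4397
OE = 259 − 259/1.044 = 10.9157 °P
AE = 259 − 259/1.02 = 5.0784 °P
RE = 0.1808·10.9157 + 0.8192·5.0784 = 6.1338 °P
Cal = (6.9·2.4397 + 4·(6.1338−0.1))·1.02·3.55

148.3495 kcal


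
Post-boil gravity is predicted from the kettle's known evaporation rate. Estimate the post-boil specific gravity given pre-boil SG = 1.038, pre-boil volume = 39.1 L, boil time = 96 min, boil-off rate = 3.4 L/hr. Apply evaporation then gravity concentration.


V_post = V_pre − rate·(t/60);  SG_post = 1 + (SG_pre−1)·V_pre/V_post
V_post = 39.1 − 3.4·(96/60) = 33.6600
SG_post = 1 + (1.038 − 1)·39.1/33.6600

1.0441


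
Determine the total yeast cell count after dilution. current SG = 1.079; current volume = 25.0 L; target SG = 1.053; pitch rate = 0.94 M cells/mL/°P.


V_w = V·((SG_c−1)/(SG_t−1)−1);  °P = 259 − 259/SG_t;  cells = rate·(V+V_w)·°P
V_w = 25.0·((1.079−1)/(1.053−1)−1) = 12.2642
V_final = 25.0 + 12.2642 = 37.2642
°P = 259 − 259/1.053 = 13.0361
cells = 0.94·37.2642·13.0361

456.6320 billion cells


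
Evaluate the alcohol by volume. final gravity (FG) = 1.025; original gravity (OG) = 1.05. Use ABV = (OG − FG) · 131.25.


ABV = (1.05 − 1.025) · 131.25

3.2813 % ABV


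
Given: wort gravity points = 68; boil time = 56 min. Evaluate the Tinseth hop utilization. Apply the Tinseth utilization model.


U = 1.65·0.000125^(GP/1000) · (1 − e^(−0.04·t))/4.15
bigness = 1.65·0.000125^(68/1000) = 0.8955
boil_factor = (1 − e^(−0.04·56))/4.15 = 0.2153
U = 0.8955 · 0.2153

0.1928


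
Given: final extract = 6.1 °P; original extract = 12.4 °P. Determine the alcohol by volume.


SG = 259/(259 − P);  ABV = (OG − FG)·131.25
OG = 259/(259 − 12.4) = 1.0503
FG = 259/(259 − 6.1) = 1.0241
ABV = (1.0503 − 1.0241)·131.25

3.4340 % ABV


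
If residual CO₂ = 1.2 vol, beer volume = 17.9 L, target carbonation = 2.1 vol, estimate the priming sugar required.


sugar = (target − residual)·4.0·V
sugar = (2.1 − 1.2)·4.0·17.9

64.4400 g


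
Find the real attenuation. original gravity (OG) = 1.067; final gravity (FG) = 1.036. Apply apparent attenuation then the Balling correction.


AA = (OG−FG)/(OG−1)·100;  RA = AA·0.8192
AA = (1.067 − 1.036)/(1.067 − 1)·100 = 46.2687
RA = 46.2687·0.8192

37.9033 %


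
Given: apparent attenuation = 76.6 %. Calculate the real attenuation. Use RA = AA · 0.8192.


RA = 76.6 · 0.8192

62.7507 %


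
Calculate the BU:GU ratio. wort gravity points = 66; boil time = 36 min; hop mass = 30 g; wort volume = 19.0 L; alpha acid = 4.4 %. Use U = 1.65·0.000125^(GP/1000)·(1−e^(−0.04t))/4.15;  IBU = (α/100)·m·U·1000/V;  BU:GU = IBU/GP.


U = 1.65·0.000125^(66/1000)·(1−e^(−0.04·36))/4.15 = 0.1676
IBU = (4.4/100)·30·0.1676·1000/19.0 = 11.6471
BU:GU = 11.6471/66

0.1765


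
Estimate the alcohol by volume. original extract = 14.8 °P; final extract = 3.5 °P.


SG = 259/(259 − P);  ABV = (OG − FG)·131.25
OG = 259/(259 − 14.8) = 1.0606
FG = 259/(259 − 3.5) = 1.0137
ABV = (1.0606 − 1.0137)·131.25

6.1566 % ABV


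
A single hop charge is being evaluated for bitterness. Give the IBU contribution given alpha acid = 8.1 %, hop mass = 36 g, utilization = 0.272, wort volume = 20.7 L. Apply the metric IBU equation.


IBU = (α/100)·mass·U·1000 / V
IBU = (8.1/100)·36·0.272·1000 / 20.7

38.3165 IBU


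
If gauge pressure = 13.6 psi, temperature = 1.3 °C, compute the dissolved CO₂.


vols = (P + 14.695)·(0.01821 + 0.09011·e^(−0.04·T))
vols = (13.6 + 14.695)·(0.01821 + 0.09011·e^(−0.04·1.3))

2.9357 volumes


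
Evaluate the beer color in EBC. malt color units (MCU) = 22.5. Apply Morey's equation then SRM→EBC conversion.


SRM = 1.4922·MCU^0.6859;  EBC = SRM·1.97
SRM = 1.4922·22.5^0.6859 = 12.6267
EBC = 12.6267·1.97

24.8746 EBC


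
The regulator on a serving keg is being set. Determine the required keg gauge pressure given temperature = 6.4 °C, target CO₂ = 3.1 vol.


psi = vols/(0.01821 + 0.09011·e^(−0.04·T)) − 14.695
psi = 3.1/(0.01821 + 0.09011·e^(−0.04·6.4)) − 14.695

20.5451 psi


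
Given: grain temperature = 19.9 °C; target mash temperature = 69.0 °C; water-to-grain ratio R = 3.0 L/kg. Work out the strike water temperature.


T_strike = (0.41/R)·(T_mash − T_grain) + T_mash
T_strike = (0.41/3.0)·(69.0 − 19.9) + 69.0

75.7103 °C


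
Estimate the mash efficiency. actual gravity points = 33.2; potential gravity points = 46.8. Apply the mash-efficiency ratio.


efficiency = actual / potential × 100
efficiency = 33.2 / 46.8 × 100

70.9402 %


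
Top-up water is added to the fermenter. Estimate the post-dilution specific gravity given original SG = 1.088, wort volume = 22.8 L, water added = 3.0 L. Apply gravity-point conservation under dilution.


SG_new = 1 + (SG_old − 1)·V_old/(V_old + V_water)
pts = (1.088 − 1)·1000·22.8/(22.8 + 3.0) = 77.7674
SG_new = 1 + 77.7674/1000

1.0778


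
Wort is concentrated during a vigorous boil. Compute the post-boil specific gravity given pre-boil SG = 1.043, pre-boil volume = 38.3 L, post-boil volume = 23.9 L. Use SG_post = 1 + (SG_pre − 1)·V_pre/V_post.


pts_pre = (1.043 − 1)·1000 = 43.0000
pts_post = 43.0000·38.3/23.9 = 68.9079
SG_post = 1 + 68.9079/1000

1.0689


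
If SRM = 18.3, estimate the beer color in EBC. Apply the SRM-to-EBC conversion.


EBC = SRM · 1.97
EBC = 18.3 · 1.97

36.0510 EBC


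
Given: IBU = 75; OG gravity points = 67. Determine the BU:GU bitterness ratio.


BU:GU = IBU / OG_points
BU:GU = 75 / 67

1.1194


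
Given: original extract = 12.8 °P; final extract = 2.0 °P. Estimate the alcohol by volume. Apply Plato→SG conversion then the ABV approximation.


SG = 259/(259 − P);  ABV = (OG − FG)·131.25
OG = 259/(259 − 12.8) = 1.0520
FG = 259/(259 − 2.0) = 1.0078
ABV = (1.0520 − 1.0078)·131.25

5.8023 % ABV


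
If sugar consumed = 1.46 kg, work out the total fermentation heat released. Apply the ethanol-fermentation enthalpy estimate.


Q = m_sugar · 590 kJ/kg
Q = 1.46 · 590

861.4000 kJ


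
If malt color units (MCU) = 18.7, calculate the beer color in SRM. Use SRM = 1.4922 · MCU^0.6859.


SRM = 1.4922 · 18.7^0.6859

11.1220 SRM


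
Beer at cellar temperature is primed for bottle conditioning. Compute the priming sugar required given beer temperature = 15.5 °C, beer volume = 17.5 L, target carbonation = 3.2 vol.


residual = 14.695·(0.01821 + 0.09011·e^(−0.04·T));  sugar = (target − residual)·4.0·V
residual = 14.695·(0.01821 + 0.09011·e^(−0.04·15.5)) = 0.9799
sugar = (3.2 − 0.9799)·4.0·17.5

155.4053 g


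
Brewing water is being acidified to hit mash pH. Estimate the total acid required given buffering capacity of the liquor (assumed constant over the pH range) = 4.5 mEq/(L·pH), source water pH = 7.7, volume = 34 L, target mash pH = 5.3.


acid = buffering capacity · (pH_source − pH_target) · V
acid = 4.5 · (7.7 − 5.3) · 34

367.2000 mEq


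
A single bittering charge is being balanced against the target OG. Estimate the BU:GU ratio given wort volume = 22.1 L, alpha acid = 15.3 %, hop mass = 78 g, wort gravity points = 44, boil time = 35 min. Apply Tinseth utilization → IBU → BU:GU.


U = 1.65·0.000125^(GP/1000)·(1−e^(−0.04t))/4.15;  IBU = (α/100)·m·U·1000/V;  BU:GU = IBU/GP
U = 1.65·0.000125^(44/1000)·(1−e^(−0.04·35))/4.15 = 0.2017
IBU = (15.3/100)·78·0.2017·1000/22.1 = 108.9234
BU:GU = 108.9234/44

2.4755


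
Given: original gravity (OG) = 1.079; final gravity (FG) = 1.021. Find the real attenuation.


AA = (OG−FG)/(OG−1)·100;  RA = AA·0.8192
AA = (1.079 − 1.021)/(1.079 − 1)·100 = 73.4177
RA = 73.4177·0.8192

60.1438 %


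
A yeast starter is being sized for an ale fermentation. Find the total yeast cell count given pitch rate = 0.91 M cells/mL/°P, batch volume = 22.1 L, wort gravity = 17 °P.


cells (billions) = rate · V_L · °P
cells = 0.91 · 22.1 · 17

341.8870 billion cells


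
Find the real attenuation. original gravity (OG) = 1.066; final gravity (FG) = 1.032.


AA = (OG−FG)/(OG−1)·100;  RA = AA·0.8192
AA = (1.066 − 1.032)/(1.066 − 1)·100 = 51.5152
RA = 51.5152·0.8192

42.2012 %


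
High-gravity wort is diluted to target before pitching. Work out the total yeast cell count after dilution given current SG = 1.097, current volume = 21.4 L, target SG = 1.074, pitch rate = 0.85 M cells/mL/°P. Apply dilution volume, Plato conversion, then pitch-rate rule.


V_w = V·((SG_c−1)/(SG_t−1)−1);  °P = 259 − 259/SG_t;  cells = rate·(V+V_w)·°P
V_w = 21.4·((1.097−1)/(1.074−1)−1) = 6.6514
V_final = 21.4 + 6.6514 = 28.0514
°P = 259 − 259/1.074 = 17.8454
cells = 0.85·28.0514·17.8454

425.5003 billion cells


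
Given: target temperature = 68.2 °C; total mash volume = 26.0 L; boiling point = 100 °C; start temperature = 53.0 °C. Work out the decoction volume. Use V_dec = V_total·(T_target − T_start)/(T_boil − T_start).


V_dec = 26.0·(68.2 − 53.0)/(100 − 53.0)

8.4085 L


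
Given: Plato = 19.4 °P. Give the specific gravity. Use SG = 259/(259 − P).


SG = 259/(259 − 19.4)

1.0810


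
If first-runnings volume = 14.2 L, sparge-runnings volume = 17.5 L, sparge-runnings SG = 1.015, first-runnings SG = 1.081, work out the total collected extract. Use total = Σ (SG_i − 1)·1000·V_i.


first = (1.081 − 1)·1000·14.2 = 1150.2000
sparge = (1.015 − 1)·1000·17.5 = 262.5000
total = 1150.2000 + 262.5000

1412.7000 gravity·L


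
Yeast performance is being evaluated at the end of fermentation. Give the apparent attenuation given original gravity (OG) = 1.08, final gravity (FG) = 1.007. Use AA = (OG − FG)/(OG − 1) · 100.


AA = (1.08 − 1.007)/(1.08 − 1) · 100

91.2500 %


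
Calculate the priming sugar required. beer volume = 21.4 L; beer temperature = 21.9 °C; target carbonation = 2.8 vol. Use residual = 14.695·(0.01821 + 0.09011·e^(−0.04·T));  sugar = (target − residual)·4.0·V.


residual = 14.695·(0.01821 + 0.09011·e^(−0.04·21.9)) = 0.8190
sugar = (2.8 − 0.8190)·4.0·21.4

169.5703 g


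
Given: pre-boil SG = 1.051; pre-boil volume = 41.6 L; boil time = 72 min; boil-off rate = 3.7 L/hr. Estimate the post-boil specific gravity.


V_post = V_pre − rate·(t/60);  SG_post = 1 + (SG_pre−1)·V_pre/V_post
V_post = 41.6 − 3.7·(72/60) = 37.1600
SG_post = 1 + (1.051 − 1)·41.6/37.1600

1.0571


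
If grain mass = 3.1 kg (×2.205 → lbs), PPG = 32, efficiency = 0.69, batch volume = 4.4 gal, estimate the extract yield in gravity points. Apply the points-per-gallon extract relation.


points = lbs × PPG × eff / vol
lbs = 3.1 × 2.205 = 6.8355
points = 6.8355 × 32 × 0.69 / 4.4

34.3018 points


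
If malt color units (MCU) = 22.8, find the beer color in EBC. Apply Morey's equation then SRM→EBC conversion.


SRM = 1.4922·MCU^0.6859;  EBC = SRM·1.97
SRM = 1.4922·22.8^0.6859 = 12.7419
EBC = 12.7419·1.97

25.1016 EBC


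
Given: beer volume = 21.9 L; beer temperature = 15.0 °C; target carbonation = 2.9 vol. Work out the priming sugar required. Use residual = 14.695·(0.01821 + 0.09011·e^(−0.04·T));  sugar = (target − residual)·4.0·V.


residual = 14.695·(0.01821 + 0.09011·e^(−0.04·15.0)) = 0.9943
sugar = (2.9 − 0.9943)·4.0·21.9

166.9381 g


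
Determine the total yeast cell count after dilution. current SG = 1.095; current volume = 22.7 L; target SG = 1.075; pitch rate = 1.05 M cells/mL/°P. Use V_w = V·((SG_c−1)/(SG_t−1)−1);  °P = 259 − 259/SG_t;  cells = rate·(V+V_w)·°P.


V_w = 22.7·((1.095−1)/(1.075−1)−1) = 6.0533
V_final = 22.7 + 6.0533 = 28.7533
°P = 259 − 259/1.075 = 18.0698
cells = 1.05·28.7533·18.0698

545.5443 billion cells
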